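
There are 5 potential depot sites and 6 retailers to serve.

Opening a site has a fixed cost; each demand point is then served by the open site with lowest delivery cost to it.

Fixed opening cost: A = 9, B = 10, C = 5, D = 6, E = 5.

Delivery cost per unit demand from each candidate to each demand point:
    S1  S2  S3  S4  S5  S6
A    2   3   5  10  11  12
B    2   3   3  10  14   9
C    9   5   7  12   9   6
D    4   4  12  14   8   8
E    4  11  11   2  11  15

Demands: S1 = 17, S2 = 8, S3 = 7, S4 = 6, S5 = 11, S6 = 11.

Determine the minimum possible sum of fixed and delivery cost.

Open {B, C, D, E}: assign each demand point to its cheapest open site.
  S1→B 17×2=34, S2→B 8×3=24, S3→B 7×3=21, S4→E 6×2=12, S5→D 11×8=88, S6→C 11×6=66
  delivery cost 245, fixed 26 → total 271.
Compare {B, C, E}: delivery cost 256 + fixed 20 = 276.
Compare {A, B, C, D, E}: delivery cost 245 + fixed 35 = 280.
Compare {A, C, D, E}: delivery cost 259 + fixed 25 = 284.
All other subsets cost ≥ 276. Minimum total cost: 271.

271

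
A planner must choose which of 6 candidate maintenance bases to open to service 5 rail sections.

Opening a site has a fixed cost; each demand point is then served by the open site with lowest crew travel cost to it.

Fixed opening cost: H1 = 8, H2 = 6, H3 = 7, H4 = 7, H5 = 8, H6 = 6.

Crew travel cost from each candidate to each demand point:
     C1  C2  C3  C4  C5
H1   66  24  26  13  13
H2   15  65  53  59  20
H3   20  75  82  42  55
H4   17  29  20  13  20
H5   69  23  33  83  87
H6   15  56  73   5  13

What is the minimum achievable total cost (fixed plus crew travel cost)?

Open {H4, H6}: assign each demand point to its cheapest open site.
  C1→H6 15, C2→H4 29, C3→H4 20, C4→H6 5, C5→H6 13
  crew travel cost 82, fixed 13 → total 95.
Compare {H1, H6}: crew travel cost 83 + fixed 14 = 97.
Compare {H4, H5, H6}: crew travel cost 76 + fixed 21 = 97.
Compare {H1, H4, H6}: crew travel cost 77 + fixed 21 = 98.
All other subsets cost ≥ 97. Minimum total cost: 95.

95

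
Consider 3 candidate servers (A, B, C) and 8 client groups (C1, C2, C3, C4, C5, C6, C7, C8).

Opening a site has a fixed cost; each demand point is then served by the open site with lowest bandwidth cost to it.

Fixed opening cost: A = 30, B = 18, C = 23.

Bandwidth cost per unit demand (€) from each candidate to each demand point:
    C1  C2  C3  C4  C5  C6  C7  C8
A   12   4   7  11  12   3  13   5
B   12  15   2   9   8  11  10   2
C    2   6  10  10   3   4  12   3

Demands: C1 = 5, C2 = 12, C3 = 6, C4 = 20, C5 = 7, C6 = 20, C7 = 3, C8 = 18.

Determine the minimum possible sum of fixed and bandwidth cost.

Open {A, B, C}: assign each demand point to its cheapest open site.
  C1→C 5×2=10, C2→A 12×4=48, C3→B 6×2=12, C4→B 20×9=180, C5→C 7×3=21, C6→A 20×3=60, C7→B 3×10=30, C8→B 18×2=36
  bandwidth cost 397, fixed 71 → total 468.
Compare {B, C}: bandwidth cost 441 + fixed 41 = 482.
Compare {A, C}: bandwidth cost 471 + fixed 53 = 524.
Compare {A, B}: bandwidth cost 482 + fixed 48 = 530.
All other subsets cost ≥ 482. Minimum total cost: 468.

468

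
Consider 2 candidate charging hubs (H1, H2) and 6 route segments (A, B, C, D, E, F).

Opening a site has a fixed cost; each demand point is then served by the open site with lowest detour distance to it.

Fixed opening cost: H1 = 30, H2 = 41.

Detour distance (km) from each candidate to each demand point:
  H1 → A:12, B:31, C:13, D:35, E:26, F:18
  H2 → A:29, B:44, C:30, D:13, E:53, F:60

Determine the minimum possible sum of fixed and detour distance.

165

Open {H1}: assign each demand point to its cheapest open site.
  A→H1 12, B→H1 31, C→H1 13, D→H1 35, E→H1 26, F→H1 18
  detour distance 135, fixed 30 → total 165.
Compare {H1, H2}: detour distance 113 + fixed 71 = 184.
Compare {H2}: detour distance 229 + fixed 41 = 270.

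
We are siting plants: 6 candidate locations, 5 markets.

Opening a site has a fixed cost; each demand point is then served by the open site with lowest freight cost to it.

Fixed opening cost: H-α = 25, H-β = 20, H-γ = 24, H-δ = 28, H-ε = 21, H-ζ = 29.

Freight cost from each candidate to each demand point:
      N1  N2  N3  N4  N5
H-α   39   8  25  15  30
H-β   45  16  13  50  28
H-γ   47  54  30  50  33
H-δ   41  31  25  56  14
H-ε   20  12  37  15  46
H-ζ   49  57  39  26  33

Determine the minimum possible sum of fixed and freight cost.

129

Open {H-β, H-ε}: assign each demand point to its cheapest open site.
  N1→H-ε 20, N2→H-ε 12, N3→H-β 13, N4→H-ε 15, N5→H-β 28
  freight cost 88, fixed 41 → total 129.
Compare {H-δ, H-ε}: freight cost 86 + fixed 49 = 135.
Compare {H-α}: freight cost 117 + fixed 25 = 142.
Compare {H-β, H-δ, H-ε}: freight cost 74 + fixed 69 = 143.
All other subsets cost ≥ 135. Minimum total cost: 129.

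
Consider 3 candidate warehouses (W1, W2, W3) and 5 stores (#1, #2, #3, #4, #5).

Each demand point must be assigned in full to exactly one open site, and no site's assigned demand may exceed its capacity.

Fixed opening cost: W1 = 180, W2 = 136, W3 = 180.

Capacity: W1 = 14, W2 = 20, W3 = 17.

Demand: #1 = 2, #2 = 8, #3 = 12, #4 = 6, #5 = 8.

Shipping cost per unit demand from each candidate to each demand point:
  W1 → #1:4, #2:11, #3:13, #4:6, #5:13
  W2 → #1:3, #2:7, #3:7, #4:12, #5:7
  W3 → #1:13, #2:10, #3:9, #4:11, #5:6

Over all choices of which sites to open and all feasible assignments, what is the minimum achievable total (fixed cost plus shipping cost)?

596

Open {W2, W3}; cheapest assignment that respects the capacities:
  W2 (cap 20, load 20): #2, #3 — cost 8×7 + 12×7 = 140
  W3 (cap 17, load 16): #1, #4, #5 — cost 2×13 + 6×11 + 8×6 = 140
  Shipping 280, fixed 316 → total 596.
  Any other capacity-feasible assignment to {W2, W3} ships for at least 280.
Compare {W1, W2, W3}: its best feasible assignment gives total 728.
Every other set of open sites that can feasibly serve all demand totals ≥ 728 even under its best assignment. Minimum: 596.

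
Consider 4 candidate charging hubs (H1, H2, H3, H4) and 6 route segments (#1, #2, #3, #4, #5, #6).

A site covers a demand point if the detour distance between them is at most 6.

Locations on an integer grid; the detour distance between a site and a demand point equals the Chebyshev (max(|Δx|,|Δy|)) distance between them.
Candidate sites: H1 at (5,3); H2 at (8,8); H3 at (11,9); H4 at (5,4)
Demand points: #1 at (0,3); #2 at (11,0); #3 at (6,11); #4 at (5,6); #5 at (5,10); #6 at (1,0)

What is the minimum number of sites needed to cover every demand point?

Coverage sets (demand points within 6 of each site):
  H1: {#1, #2, #4, #6}
  H2: {#3, #4, #5}
  H3: {#3, #4, #5}
  H4: {#1, #2, #4, #5, #6}
No single site covers all 6 demand points.
But {H1, H2} covers everything, so the minimum is 2.

2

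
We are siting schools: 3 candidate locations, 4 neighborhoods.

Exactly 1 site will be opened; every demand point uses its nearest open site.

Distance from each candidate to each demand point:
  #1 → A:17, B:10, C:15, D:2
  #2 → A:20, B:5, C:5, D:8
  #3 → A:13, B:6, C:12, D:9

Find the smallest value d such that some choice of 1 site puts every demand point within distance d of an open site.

13

Open {#3}.
  Farthest demand point is A at distance 13 (to #3); all others are ≤ 13.
With {#1} the worst case is 17.
With {#2} the worst case is 20.
No size-1 selection achieves below 13.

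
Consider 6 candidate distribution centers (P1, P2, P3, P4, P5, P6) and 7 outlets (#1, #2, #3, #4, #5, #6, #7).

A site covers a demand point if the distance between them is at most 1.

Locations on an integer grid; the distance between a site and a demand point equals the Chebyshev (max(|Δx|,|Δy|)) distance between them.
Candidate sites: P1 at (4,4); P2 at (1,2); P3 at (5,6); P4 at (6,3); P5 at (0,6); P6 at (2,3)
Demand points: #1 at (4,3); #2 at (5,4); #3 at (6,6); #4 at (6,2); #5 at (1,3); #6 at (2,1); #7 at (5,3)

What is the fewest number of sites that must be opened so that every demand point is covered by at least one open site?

4

Coverage sets (demand points within 1 of each site):
  P1: {#1, #2, #7}
  P2: {#5, #6}
  P3: {#3}
  P4: {#2, #4, #7}
  P5: {}
  P6: {#5}
No 3 sites suffice: every size-3 union leaves at least one demand point uncovered.
But {P1, P2, P3, P4} covers everything, so the minimum is 4.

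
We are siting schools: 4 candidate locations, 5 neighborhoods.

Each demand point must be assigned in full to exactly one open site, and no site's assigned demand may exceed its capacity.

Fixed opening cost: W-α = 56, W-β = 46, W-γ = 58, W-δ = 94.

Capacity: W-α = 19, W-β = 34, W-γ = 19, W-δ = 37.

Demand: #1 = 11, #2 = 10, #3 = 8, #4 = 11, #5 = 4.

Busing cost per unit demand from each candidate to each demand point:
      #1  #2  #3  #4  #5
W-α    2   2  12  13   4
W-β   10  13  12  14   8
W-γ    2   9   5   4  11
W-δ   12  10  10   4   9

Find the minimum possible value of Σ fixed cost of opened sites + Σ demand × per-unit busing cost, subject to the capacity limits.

350

Open {W-α, W-γ, W-δ}; cheapest assignment that respects the capacities:
  W-α (cap 19, load 14): #2, #5 — cost 10×2 + 4×4 = 36
  W-γ (cap 19, load 19): #1, #3 — cost 11×2 + 8×5 = 62
  W-δ (cap 37, load 11): #4 — cost 11×4 = 44
  Shipping 142, fixed 208 → total 350.
  Any other capacity-feasible assignment to {W-α, W-γ, W-δ} ships for at least 142.
Compare {W-α, W-β, W-γ}: its best feasible assignment gives total 390.
Compare {W-γ, W-δ}: its best feasible assignment gives total 394.
Every other set of open sites that can feasibly serve all demand totals ≥ 390 even under its best assignment. Minimum: 350.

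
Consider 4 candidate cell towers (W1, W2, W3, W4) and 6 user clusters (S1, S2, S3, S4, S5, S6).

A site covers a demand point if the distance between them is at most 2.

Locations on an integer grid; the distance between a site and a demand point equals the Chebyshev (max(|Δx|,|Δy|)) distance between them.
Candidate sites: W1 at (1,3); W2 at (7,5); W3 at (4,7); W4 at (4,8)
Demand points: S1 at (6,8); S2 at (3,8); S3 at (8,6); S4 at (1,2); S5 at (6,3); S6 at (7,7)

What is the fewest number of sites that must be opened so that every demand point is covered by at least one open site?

Coverage sets (demand points within 2 of each site):
  W1: {S4}
  W2: {S3, S5, S6}
  W3: {S1, S2}
  W4: {S1, S2}
No 2 sites suffice: every size-2 union leaves at least one demand point uncovered.
But {W1, W2, W3} covers everything, so the minimum is 3.

3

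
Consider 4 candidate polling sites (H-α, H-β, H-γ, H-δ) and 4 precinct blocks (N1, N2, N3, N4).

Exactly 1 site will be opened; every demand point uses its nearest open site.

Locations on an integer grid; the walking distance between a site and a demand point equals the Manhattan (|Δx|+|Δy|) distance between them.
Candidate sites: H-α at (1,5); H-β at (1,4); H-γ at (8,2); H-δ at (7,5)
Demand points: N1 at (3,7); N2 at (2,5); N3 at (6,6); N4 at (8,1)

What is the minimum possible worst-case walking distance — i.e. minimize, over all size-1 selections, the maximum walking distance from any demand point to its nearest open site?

6

Open {H-δ}.
  Farthest demand point is N1 at walking distance 6 (to H-δ); all others are ≤ 6.
With {H-β} the worst case is 10.
With {H-γ} the worst case is 10.
No size-1 selection achieves below 6.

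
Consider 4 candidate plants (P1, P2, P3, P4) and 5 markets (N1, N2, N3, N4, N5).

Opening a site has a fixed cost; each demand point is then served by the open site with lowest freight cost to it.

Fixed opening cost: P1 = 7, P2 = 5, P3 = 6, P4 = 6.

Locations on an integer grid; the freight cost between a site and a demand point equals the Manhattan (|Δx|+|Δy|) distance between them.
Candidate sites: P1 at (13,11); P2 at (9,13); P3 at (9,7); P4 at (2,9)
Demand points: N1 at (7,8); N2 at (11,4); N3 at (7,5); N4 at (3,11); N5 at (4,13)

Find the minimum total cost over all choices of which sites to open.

Open {P3, P4}: assign each demand point to its cheapest open site.
  N1→P3 3, N2→P3 5, N3→P3 4, N4→P4 3, N5→P4 6
  freight cost 21, fixed 12 → total 33.
Compare {P2, P3}: freight cost 25 + fixed 11 = 36.
Compare {P2, P3, P4}: freight cost 20 + fixed 17 = 37.
Compare {P3}: freight cost 33 + fixed 6 = 39.
All other subsets cost ≥ 36. Minimum total cost: 33.

33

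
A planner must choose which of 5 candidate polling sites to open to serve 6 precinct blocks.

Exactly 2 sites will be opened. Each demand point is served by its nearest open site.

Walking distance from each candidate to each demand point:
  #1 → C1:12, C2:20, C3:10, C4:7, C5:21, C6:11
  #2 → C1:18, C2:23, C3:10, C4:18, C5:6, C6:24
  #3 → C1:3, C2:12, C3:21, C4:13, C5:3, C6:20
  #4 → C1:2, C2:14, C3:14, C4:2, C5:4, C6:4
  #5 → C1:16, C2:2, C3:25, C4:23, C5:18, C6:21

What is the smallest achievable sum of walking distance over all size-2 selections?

Open {#4, #5}.
  C1→#4 2, C2→#5 2, C3→#4 14, C4→#4 2, C5→#4 4, C6→#4 4  ⇒ total 28.
Compare {#1, #4}: total 36.
Compare {#2, #4}: total 36.
No size-2 selection does better; minimum is 28.

28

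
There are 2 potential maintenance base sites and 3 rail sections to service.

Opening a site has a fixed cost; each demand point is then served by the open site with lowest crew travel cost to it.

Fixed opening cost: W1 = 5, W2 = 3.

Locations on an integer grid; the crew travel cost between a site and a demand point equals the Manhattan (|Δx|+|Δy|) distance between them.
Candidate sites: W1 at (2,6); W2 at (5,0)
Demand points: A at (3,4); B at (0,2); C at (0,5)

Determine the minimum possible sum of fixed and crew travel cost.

17

Open {W1}: assign each demand point to its cheapest open site.
  A→W1 3, B→W1 6, C→W1 3
  crew travel cost 12, fixed 5 → total 17.
Compare {W1, W2}: crew travel cost 12 + fixed 8 = 20.
Compare {W2}: crew travel cost 23 + fixed 3 = 26.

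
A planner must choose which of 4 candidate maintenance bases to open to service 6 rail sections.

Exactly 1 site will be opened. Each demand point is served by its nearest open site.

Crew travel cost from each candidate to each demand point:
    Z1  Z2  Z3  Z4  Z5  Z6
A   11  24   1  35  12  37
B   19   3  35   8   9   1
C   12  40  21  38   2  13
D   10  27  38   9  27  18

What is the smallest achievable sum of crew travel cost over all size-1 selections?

Open {B}.
  Z1→B 19, Z2→B 3, Z3→B 35, Z4→B 8, Z5→B 9, Z6→B 1  ⇒ total 75.
Compare {A}: total 120.
Compare {C}: total 126.
No size-1 selection does better; minimum is 75.

75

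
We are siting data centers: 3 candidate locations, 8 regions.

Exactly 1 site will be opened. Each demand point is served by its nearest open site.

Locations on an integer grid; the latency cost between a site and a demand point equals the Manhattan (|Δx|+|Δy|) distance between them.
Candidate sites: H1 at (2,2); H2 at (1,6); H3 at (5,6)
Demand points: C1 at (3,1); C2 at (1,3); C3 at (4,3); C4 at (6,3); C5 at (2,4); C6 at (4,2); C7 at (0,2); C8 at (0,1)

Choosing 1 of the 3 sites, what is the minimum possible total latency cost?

Open {H1}.
  C1→H1 2, C2→H1 2, C3→H1 3, C4→H1 5, C5→H1 2, C6→H1 2, C7→H1 2, C8→H1 3  ⇒ total 21.
Compare {H2}: total 45.
Compare {H3}: total 51.

21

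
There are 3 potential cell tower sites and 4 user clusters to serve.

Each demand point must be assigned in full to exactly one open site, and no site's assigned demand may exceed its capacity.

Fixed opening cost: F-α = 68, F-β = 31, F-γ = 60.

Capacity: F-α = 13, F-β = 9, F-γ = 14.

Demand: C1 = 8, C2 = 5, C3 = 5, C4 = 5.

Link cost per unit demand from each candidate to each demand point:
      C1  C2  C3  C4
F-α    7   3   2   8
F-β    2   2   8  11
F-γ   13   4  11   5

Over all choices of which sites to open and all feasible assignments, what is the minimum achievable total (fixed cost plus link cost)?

Open {F-α, F-β, F-γ}; cheapest assignment that respects the capacities:
  F-α (cap 13, load 10): C2, C3 — cost 5×3 + 5×2 = 25
  F-β (cap 9, load 8): C1 — cost 8×2 = 16
  F-γ (cap 14, load 5): C4 — cost 5×5 = 25
  Shipping 66, fixed 159 → total 225.
  Any other capacity-feasible assignment to {F-α, F-β, F-γ} ships for at least 66.
Compare {F-α, F-γ}: its best feasible assignment gives total 239.
Every other set of open sites that can feasibly serve all demand totals ≥ 239 even under its best assignment. Minimum: 225.

225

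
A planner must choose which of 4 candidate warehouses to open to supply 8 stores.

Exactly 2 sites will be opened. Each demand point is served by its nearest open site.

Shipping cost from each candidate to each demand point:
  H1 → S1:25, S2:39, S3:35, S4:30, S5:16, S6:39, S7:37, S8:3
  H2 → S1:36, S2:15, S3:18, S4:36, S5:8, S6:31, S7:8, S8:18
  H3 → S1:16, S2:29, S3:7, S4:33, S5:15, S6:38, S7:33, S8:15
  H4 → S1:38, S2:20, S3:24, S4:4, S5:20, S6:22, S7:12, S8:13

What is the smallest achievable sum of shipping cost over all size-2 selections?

109

Open {H3, H4}.
  S1→H3 16, S2→H4 20, S3→H3 7, S4→H4 4, S5→H3 15, S6→H4 22, S7→H4 12, S8→H4 13  ⇒ total 109.
Compare {H2, H4}: total 124.
Compare {H1, H4}: total 126.
No size-2 selection does better; minimum is 109.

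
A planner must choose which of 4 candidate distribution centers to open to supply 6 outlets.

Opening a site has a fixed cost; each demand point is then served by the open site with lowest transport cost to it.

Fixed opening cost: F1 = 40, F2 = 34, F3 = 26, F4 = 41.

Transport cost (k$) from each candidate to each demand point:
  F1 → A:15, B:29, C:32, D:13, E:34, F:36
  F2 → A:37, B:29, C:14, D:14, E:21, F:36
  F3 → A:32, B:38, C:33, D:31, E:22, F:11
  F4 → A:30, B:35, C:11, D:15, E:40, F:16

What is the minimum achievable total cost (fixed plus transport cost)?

181

Open {F2, F3}: assign each demand point to its cheapest open site.
  A→F3 32, B→F2 29, C→F2 14, D→F2 14, E→F2 21, F→F3 11
  transport cost 121, fixed 60 → total 181.
Compare {F2}: transport cost 151 + fixed 34 = 185.
Compare {F4}: transport cost 147 + fixed 41 = 188.
Compare {F1, F3}: transport cost 122 + fixed 66 = 188.
All other subsets cost ≥ 185. Minimum total cost: 181.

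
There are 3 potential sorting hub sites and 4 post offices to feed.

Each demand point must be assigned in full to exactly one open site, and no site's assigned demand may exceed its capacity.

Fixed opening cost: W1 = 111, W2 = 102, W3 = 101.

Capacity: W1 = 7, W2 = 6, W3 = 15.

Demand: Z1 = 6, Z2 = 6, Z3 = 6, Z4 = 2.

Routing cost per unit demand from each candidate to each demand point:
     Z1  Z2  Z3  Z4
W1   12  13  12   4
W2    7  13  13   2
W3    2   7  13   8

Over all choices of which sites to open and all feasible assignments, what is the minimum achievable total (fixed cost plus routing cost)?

Open {W2, W3}; cheapest assignment that respects the capacities:
  W2 (cap 6, load 6): Z3 — cost 6×13 = 78
  W3 (cap 15, load 14): Z1, Z2, Z4 — cost 6×2 + 6×7 + 2×8 = 70
  Shipping 148, fixed 203 → total 351.
  Any other capacity-feasible assignment to {W2, W3} ships for at least 148.
Compare {W1, W3}: its best feasible assignment gives total 354.
Compare {W1, W2, W3}: its best feasible assignment gives total 444.
Every other set of open sites that can feasibly serve all demand totals ≥ 354 even under its best assignment. Minimum: 351.

351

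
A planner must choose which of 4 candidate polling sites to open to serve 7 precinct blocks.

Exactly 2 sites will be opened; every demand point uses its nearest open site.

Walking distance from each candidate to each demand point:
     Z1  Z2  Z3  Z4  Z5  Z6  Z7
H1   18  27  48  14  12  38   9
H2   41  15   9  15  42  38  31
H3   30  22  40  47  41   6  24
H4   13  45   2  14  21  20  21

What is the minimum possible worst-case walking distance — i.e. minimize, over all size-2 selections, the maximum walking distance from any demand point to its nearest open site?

21

Open {H2, H4}.
  Farthest demand point is Z5 at walking distance 21 (to H4); all others are ≤ 21.
With {H3, H4} the worst case is 22.
With {H1, H4} the worst case is 27.
No size-2 selection achieves below 21.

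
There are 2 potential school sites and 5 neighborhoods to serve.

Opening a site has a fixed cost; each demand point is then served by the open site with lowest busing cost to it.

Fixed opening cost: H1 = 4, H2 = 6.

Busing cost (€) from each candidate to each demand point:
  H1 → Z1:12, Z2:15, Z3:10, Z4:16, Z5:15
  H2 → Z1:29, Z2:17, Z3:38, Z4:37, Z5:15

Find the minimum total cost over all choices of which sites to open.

72

Open {H1}: assign each demand point to its cheapest open site.
  Z1→H1 12, Z2→H1 15, Z3→H1 10, Z4→H1 16, Z5→H1 15
  busing cost 68, fixed 4 → total 72.
Compare {H1, H2}: busing cost 68 + fixed 10 = 78.
Compare {H2}: busing cost 136 + fixed 6 = 142.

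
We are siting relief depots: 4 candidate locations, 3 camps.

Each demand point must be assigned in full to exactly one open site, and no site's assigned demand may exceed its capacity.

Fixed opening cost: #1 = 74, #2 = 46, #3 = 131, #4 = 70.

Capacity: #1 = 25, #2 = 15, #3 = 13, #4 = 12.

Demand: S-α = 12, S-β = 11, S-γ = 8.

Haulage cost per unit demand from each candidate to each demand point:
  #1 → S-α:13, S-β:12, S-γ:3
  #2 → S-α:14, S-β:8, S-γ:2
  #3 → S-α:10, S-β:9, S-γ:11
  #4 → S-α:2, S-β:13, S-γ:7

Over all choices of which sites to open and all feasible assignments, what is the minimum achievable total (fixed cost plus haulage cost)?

324

Open {#1, #4}; cheapest assignment that respects the capacities:
  #1 (cap 25, load 19): S-β, S-γ — cost 11×12 + 8×3 = 156
  #4 (cap 12, load 12): S-α — cost 12×2 = 24
  Shipping 180, fixed 144 → total 324.
  Any other capacity-feasible assignment to {#1, #4} ships for at least 180.
Compare {#1, #2, #4}: its best feasible assignment gives total 326.
Compare {#2, #3, #4}: its best feasible assignment gives total 386.
Every other set of open sites that can feasibly serve all demand totals ≥ 326 even under its best assignment. Minimum: 324.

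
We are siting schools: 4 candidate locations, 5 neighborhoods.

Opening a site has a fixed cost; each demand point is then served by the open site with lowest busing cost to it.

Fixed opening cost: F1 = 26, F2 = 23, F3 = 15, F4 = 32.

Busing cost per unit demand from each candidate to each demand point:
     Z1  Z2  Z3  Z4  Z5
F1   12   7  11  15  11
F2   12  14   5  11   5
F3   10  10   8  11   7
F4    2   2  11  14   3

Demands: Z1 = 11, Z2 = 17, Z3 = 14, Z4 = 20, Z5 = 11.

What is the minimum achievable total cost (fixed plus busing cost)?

434

Open {F2, F4}: assign each demand point to its cheapest open site.
  Z1→F4 11×2=22, Z2→F4 17×2=34, Z3→F2 14×5=70, Z4→F2 20×11=220, Z5→F4 11×3=33
  busing cost 379, fixed 55 → total 434.
Compare {F2, F3, F4}: busing cost 379 + fixed 70 = 449.
Compare {F1, F2, F4}: busing cost 379 + fixed 81 = 460.
Compare {F3, F4}: busing cost 421 + fixed 47 = 468.
All other subsets cost ≥ 449. Minimum total cost: 434.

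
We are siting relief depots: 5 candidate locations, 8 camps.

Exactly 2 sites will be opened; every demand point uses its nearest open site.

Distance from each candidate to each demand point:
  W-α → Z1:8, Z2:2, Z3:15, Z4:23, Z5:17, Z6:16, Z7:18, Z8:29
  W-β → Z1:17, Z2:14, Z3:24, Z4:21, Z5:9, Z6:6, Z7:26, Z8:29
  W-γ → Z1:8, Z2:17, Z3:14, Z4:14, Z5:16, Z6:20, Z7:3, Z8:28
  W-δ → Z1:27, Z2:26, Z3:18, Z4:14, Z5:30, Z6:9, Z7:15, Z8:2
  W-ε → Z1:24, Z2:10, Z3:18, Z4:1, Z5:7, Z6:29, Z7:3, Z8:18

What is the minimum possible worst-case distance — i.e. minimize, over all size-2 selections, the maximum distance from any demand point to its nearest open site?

17

Open {W-α, W-δ}.
  Farthest demand point is Z5 at distance 17 (to W-α); all others are ≤ 17.
With {W-γ, W-δ} the worst case is 17.
With {W-α, W-ε} the worst case is 18.
No size-2 selection achieves below 17.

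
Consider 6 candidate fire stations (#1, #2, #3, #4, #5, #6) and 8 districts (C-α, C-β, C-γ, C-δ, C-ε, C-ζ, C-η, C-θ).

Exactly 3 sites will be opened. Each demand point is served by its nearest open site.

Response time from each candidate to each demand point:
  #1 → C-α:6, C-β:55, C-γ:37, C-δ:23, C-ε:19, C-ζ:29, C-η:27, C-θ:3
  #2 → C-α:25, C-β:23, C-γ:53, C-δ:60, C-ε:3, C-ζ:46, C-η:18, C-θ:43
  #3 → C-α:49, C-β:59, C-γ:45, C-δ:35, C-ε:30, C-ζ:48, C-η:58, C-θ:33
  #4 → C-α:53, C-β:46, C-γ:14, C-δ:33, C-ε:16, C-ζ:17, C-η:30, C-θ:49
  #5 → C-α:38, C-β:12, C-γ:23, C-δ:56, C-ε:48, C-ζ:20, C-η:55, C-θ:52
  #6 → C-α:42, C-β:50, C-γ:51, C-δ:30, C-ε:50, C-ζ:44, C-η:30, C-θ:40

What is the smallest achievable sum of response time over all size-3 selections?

107

Open {#1, #2, #4}.
  C-α→#1 6, C-β→#2 23, C-γ→#4 14, C-δ→#1 23, C-ε→#2 3, C-ζ→#4 17, C-η→#2 18, C-θ→#1 3  ⇒ total 107.
Compare {#1, #2, #5}: total 108.
Compare {#1, #4, #5}: total 118.
No size-3 selection does better; minimum is 107.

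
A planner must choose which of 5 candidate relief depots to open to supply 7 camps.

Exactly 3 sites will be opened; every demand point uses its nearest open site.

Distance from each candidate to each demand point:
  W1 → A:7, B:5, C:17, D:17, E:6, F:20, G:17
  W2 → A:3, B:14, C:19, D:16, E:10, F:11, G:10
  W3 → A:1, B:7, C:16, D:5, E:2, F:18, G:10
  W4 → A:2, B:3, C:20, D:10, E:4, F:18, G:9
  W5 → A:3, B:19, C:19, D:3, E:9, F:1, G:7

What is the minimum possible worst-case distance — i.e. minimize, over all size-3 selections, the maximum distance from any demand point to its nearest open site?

16

Open {W1, W2, W3}.
  Farthest demand point is C at distance 16 (to W3); all others are ≤ 16.
With {W1, W3, W5} the worst case is 16.
With {W2, W3, W4} the worst case is 16.
No size-3 selection achieves below 16.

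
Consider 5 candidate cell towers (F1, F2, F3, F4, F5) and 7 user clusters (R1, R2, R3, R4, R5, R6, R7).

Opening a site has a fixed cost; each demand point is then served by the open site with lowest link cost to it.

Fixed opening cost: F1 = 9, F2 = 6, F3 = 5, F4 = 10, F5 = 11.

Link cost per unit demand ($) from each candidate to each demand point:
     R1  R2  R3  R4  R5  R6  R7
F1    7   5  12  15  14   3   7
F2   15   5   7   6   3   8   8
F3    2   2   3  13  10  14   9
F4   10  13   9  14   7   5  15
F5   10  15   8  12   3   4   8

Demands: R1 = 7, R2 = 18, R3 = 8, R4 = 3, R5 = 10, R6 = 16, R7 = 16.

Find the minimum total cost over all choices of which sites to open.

302

Open {F1, F2, F3}: assign each demand point to its cheapest open site.
  R1→F3 7×2=14, R2→F3 18×2=36, R3→F3 8×3=24, R4→F2 3×6=18, R5→F2 10×3=30, R6→F1 16×3=48, R7→F1 16×7=112
  link cost 282, fixed 20 → total 302.
Compare {F1, F2, F3, F4}: link cost 282 + fixed 30 = 312.
Compare {F1, F2, F3, F5}: link cost 282 + fixed 31 = 313.
Compare {F1, F2, F3, F4, F5}: link cost 282 + fixed 41 = 323.
All other subsets cost ≥ 312. Minimum total cost: 302.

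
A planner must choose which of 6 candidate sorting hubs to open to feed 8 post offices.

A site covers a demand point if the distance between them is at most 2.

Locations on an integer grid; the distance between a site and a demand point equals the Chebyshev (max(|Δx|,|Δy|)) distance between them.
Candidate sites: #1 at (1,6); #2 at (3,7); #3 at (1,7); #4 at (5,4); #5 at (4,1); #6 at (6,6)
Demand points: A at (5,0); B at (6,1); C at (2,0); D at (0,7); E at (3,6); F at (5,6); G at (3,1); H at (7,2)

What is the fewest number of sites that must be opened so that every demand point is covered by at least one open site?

Coverage sets (demand points within 2 of each site):
  #1: {D, E}
  #2: {E, F}
  #3: {D, E}
  #4: {E, F, H}
  #5: {A, B, C, G}
  #6: {F}
No 2 sites suffice: every size-2 union leaves at least one demand point uncovered.
But {#1, #4, #5} covers everything, so the minimum is 3.

3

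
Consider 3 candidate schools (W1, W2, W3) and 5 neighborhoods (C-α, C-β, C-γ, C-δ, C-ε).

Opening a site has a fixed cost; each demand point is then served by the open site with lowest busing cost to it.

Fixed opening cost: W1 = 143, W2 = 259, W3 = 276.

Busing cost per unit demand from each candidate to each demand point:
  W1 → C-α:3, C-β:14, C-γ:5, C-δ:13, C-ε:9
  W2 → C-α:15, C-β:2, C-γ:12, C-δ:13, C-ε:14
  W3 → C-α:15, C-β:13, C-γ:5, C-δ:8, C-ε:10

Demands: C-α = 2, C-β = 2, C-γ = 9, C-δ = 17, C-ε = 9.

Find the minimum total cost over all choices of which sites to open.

524

Open {W1}: assign each demand point to its cheapest open site.
  C-α→W1 2×3=6, C-β→W1 2×14=28, C-γ→W1 9×5=45, C-δ→W1 17×13=221, C-ε→W1 9×9=81
  busing cost 381, fixed 143 → total 524.
Compare {W3}: busing cost 327 + fixed 276 = 603.
Compare {W1, W3}: busing cost 294 + fixed 419 = 713.
Compare {W2}: busing cost 489 + fixed 259 = 748.
All other subsets cost ≥ 603. Minimum total cost: 524.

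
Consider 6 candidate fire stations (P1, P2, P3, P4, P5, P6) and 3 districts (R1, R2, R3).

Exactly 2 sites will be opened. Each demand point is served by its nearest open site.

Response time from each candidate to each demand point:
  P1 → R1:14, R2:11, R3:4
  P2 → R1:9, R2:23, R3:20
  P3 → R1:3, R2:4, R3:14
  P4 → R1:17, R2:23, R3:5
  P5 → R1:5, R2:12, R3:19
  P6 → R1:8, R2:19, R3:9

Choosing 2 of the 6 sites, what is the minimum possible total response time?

11

Open {P1, P3}.
  R1→P3 3, R2→P3 4, R3→P1 4  ⇒ total 11.
Compare {P3, P4}: total 12.
Compare {P3, P6}: total 16.
No size-2 selection does better; minimum is 11.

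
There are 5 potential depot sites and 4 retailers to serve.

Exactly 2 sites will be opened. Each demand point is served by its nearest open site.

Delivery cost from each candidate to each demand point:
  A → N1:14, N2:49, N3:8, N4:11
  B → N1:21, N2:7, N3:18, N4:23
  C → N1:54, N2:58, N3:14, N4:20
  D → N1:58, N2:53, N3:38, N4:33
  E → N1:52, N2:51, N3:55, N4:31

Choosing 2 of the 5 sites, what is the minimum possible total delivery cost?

Open {A, B}.
  N1→A 14, N2→B 7, N3→A 8, N4→A 11  ⇒ total 40.
Compare {B, C}: total 62.
Compare {B, D}: total 69.
No size-2 selection does better; minimum is 40.

40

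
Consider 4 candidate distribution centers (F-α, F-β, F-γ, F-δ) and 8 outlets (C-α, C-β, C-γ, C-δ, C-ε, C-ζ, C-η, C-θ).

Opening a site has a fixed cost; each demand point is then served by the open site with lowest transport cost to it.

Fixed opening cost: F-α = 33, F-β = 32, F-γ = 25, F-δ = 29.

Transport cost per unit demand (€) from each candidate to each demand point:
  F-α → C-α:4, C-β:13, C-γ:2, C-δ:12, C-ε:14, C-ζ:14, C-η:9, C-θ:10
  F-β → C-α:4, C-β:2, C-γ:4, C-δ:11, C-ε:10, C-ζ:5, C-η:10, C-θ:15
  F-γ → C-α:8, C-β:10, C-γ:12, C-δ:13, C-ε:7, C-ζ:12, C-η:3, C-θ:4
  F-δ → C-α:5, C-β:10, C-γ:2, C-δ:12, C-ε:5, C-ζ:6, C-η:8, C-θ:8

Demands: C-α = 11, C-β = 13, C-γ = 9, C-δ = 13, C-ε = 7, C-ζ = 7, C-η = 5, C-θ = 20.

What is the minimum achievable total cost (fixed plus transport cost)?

482

Open {F-β, F-γ, F-δ}: assign each demand point to its cheapest open site.
  C-α→F-β 11×4=44, C-β→F-β 13×2=26, C-γ→F-δ 9×2=18, C-δ→F-β 13×11=143, C-ε→F-δ 7×5=35, C-ζ→F-β 7×5=35, C-η→F-γ 5×3=15, C-θ→F-γ 20×4=80
  transport cost 396, fixed 86 → total 482.
Compare {F-β, F-γ}: transport cost 428 + fixed 57 = 485.
Compare {F-α, F-β, F-γ}: transport cost 410 + fixed 90 = 500.
Compare {F-α, F-β, F-γ, F-δ}: transport cost 396 + fixed 119 = 515.
All other subsets cost ≥ 485. Minimum total cost: 482.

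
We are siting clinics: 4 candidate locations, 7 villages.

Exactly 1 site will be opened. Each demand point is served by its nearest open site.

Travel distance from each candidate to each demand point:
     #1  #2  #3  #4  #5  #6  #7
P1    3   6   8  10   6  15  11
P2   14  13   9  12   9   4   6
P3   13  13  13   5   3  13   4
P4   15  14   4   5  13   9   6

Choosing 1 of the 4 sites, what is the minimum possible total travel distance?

59

Open {P1}.
  #1→P1 3, #2→P1 6, #3→P1 8, #4→P1 10, #5→P1 6, #6→P1 15, #7→P1 11  ⇒ total 59.
Compare {P3}: total 64.
Compare {P4}: total 66.
No size-1 selection does better; minimum is 59.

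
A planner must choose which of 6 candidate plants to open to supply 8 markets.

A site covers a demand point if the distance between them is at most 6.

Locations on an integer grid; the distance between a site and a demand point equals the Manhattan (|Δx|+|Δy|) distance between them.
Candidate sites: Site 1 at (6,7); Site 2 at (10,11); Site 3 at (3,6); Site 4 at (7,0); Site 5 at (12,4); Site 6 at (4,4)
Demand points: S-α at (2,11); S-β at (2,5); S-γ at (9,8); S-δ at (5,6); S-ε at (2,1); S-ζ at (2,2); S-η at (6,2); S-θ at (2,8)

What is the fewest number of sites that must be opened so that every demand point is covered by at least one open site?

2

Coverage sets (demand points within 6 of each site):
  Site 1: {S-β, S-γ, S-δ, S-η, S-θ}
  Site 2: {S-γ}
  Site 3: {S-α, S-β, S-δ, S-ε, S-ζ, S-θ}
  Site 4: {S-ε, S-η}
  Site 5: {}
  Site 6: {S-β, S-δ, S-ε, S-ζ, S-η, S-θ}
No single site covers all 8 demand points.
But {Site 1, Site 3} covers everything, so the minimum is 2.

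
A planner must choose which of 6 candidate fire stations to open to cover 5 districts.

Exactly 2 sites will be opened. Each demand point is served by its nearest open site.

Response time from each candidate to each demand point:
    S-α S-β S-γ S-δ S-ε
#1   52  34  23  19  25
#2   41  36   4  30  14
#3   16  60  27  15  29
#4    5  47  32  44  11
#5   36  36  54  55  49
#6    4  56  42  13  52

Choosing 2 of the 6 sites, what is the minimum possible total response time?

Open {#2, #6}.
  S-α→#6 4, S-β→#2 36, S-γ→#2 4, S-δ→#6 13, S-ε→#2 14  ⇒ total 71.
Compare {#2, #3}: total 85.
Compare {#2, #4}: total 86.
No size-2 selection does better; minimum is 71.

71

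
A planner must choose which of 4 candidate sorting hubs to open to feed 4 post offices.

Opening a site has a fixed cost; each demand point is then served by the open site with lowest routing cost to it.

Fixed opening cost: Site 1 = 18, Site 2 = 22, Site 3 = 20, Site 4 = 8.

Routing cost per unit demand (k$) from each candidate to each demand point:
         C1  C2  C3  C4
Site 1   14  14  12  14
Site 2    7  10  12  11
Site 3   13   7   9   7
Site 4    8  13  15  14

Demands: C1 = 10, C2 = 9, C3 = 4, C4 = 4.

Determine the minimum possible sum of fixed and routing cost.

235

Open {Site 3, Site 4}: assign each demand point to its cheapest open site.
  C1→Site 4 10×8=80, C2→Site 3 9×7=63, C3→Site 3 4×9=36, C4→Site 3 4×7=28
  routing cost 207, fixed 28 → total 235.
Compare {Site 2, Site 3}: routing cost 197 + fixed 42 = 239.
Compare {Site 2, Site 3, Site 4}: routing cost 197 + fixed 50 = 247.
Compare {Site 1, Site 3, Site 4}: routing cost 207 + fixed 46 = 253.
All other subsets cost ≥ 239. Minimum total cost: 235.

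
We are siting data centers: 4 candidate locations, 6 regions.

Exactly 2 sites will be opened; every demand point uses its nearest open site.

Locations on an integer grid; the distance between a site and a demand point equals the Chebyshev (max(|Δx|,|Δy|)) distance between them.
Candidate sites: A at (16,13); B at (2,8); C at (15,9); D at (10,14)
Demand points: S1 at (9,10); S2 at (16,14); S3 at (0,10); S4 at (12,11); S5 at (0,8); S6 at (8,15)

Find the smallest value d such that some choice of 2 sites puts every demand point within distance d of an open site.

6

Open {B, D}.
  Farthest demand point is S2 at distance 6 (to D); all others are ≤ 6.
With {A, B} the worst case is 7.
With {B, C} the worst case is 7.
No size-2 selection achieves below 6.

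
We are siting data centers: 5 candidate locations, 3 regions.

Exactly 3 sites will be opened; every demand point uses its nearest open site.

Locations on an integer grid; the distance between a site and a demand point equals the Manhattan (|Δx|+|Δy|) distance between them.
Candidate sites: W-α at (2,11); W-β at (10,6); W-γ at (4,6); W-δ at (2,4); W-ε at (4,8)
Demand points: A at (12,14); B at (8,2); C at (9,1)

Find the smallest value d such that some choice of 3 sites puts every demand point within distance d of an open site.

10

Open {W-α, W-β, W-γ}.
  Farthest demand point is A at distance 10 (to W-β); all others are ≤ 10.
With {W-α, W-β, W-δ} the worst case is 10.
With {W-α, W-β, W-ε} the worst case is 10.
No size-3 selection achieves below 10.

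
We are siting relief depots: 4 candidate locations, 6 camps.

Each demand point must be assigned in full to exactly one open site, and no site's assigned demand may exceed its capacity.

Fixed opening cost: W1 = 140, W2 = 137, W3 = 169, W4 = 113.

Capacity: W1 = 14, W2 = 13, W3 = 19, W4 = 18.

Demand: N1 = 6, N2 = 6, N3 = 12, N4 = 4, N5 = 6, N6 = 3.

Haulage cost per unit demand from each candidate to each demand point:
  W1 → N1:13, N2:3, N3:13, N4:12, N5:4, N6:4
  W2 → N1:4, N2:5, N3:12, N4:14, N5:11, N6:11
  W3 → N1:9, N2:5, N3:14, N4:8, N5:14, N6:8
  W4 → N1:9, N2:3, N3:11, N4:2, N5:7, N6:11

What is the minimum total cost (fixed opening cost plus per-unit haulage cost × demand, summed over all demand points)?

Open {W3, W4}; cheapest assignment that respects the capacities:
  W3 (cap 19, load 19): N1, N2, N4, N6 — cost 6×9 + 6×5 + 4×8 + 3×8 = 140
  W4 (cap 18, load 18): N3, N5 — cost 12×11 + 6×7 = 174
  Shipping 314, fixed 282 → total 596.
  Any other capacity-feasible assignment to {W3, W4} ships for at least 314.
Compare {W1, W2, W4}: its best feasible assignment gives total 620.
Compare {W1, W3, W4}: its best feasible assignment gives total 682.
Every other set of open sites that can feasibly serve all demand totals ≥ 620 even under its best assignment. Minimum: 596.

596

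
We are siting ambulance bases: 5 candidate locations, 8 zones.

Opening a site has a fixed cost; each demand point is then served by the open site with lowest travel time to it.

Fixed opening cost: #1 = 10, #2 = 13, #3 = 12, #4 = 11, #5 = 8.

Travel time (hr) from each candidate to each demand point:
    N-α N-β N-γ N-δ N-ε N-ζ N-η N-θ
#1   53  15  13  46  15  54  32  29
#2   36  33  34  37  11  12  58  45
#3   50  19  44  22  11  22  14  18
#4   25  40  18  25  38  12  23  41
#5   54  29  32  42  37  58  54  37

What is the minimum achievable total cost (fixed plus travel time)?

Open {#3, #4}: assign each demand point to its cheapest open site.
  N-α→#4 25, N-β→#3 19, N-γ→#4 18, N-δ→#3 22, N-ε→#3 11, N-ζ→#4 12, N-η→#3 14, N-θ→#3 18
  travel time 139, fixed 23 → total 162.
Compare {#1, #3, #4}: travel time 130 + fixed 33 = 163.
Compare {#3, #4, #5}: travel time 139 + fixed 31 = 170.
Compare {#1, #3, #4, #5}: travel time 130 + fixed 41 = 171.
All other subsets cost ≥ 163. Minimum total cost: 162.

162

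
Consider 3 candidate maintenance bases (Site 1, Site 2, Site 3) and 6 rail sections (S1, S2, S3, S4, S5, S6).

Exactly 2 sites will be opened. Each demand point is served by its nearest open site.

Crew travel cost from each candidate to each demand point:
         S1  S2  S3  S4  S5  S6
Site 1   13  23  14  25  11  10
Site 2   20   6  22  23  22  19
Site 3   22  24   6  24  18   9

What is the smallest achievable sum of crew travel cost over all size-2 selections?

Open {Site 1, Site 2}.
  S1→Site 1 13, S2→Site 2 6, S3→Site 1 14, S4→Site 2 23, S5→Site 1 11, S6→Site 1 10  ⇒ total 77.
Compare {Site 2, Site 3}: total 82.
Compare {Site 1, Site 3}: total 86.

77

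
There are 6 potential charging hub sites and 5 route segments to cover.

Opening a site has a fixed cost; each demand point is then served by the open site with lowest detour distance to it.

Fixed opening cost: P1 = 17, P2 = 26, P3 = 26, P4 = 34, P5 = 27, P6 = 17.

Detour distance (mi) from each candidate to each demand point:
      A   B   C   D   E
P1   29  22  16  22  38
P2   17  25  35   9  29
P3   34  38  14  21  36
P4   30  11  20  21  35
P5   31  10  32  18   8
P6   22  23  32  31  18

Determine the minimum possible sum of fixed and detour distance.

125

Open {P1, P5}: assign each demand point to its cheapest open site.
  A→P1 29, B→P5 10, C→P1 16, D→P5 18, E→P5 8
  detour distance 81, fixed 44 → total 125.
Compare {P5}: detour distance 99 + fixed 27 = 126.
Compare {P2, P5}: detour distance 76 + fixed 53 = 129.
Compare {P1, P2, P5}: detour distance 60 + fixed 70 = 130.
All other subsets cost ≥ 126. Minimum total cost: 125.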